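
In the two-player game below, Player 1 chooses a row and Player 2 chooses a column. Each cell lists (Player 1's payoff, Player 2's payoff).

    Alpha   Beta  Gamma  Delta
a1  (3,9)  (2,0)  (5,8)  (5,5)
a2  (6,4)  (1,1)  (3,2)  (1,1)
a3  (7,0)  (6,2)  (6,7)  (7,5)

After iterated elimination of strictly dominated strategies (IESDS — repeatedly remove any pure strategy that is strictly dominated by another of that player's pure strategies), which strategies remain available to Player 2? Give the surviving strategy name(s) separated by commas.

Gamma

Row a1 is eliminated: a3 beats it against every remaining column (Alpha: 7>3, Beta: 6>2, Gamma: 6>5, Delta: 7>5).
Player 1's strategy a2 is strictly dominated by a3 (Alpha: 7>6, Beta: 6>1, Gamma: 6>3, Delta: 7>1) and is removed.
Player 2's strategy Alpha is strictly dominated by Beta (a3: 2>0) and is removed.
For Player 2, Gamma strictly dominates Beta on the remaining rows (a3: 7>2); eliminate Beta.
Column Delta is eliminated: Gamma beats it against every remaining row (a3: 7>5).
Among the remaining strategies, none is strictly dominated by another pure strategy of the same player, so the elimination stops.
Surviving strategies — Player 1: {a3}; Player 2: {Gamma}.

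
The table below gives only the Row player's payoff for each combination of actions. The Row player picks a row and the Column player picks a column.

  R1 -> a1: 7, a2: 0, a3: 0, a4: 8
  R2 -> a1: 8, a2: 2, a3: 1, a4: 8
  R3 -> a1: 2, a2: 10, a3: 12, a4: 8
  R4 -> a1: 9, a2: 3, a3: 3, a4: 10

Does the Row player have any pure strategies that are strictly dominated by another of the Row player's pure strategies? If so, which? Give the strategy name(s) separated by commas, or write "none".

R1, R2

R1 is strictly dominated by R4 (a1: 9>7, a2: 3>0, a3: 3>0, a4: 10>8).
R2 is strictly dominated by R4 (a1: 9>8, a2: 3>2, a3: 3>1, a4: 10>8).
R3: no other strategy beats it everywhere (R1 at a2 (10>0); R2 at a2 (10>2); R4 at a2 (10>3)).
R4 is not dominated — it holds its own against R1 at a1 (9>7); R2 at a1 (9>8); R3 at a1 (9>2).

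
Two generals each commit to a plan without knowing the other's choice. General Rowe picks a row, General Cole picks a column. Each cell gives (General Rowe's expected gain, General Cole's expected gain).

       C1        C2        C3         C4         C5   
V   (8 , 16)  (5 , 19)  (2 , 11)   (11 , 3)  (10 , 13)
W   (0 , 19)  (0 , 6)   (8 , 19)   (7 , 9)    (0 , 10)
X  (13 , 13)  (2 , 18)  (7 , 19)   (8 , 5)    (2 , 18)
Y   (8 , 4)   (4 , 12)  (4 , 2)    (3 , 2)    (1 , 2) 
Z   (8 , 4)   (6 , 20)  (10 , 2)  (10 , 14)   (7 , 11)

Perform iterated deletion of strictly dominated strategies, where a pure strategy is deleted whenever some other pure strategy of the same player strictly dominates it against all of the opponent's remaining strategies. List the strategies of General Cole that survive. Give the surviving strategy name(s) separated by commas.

C2

For General Rowe, Z strictly dominates W on the remaining columns (C1: 8>0, C2: 6>0, C3: 10>8, C4: 10>7, C5: 7>0); eliminate W.
General Cole's strategy C1 is strictly dominated by C2 (V: 19>16, X: 18>13, Y: 12>4, Z: 20>4) and is removed.
General Rowe's strategy X is strictly dominated by Z (C2: 6>2, C3: 10>7, C4: 10>8, C5: 7>2) and is removed.
For General Rowe, Z strictly dominates Y on the remaining columns (C2: 6>4, C3: 10>4, C4: 10>3, C5: 7>1); eliminate Y.
General Cole's strategy C3 is strictly dominated by C2 (V: 19>11, Z: 20>2) and is removed.
For General Cole, C2 strictly dominates C4 on the remaining rows (V: 19>3, Z: 20>14); eliminate C4.
General Cole's strategy C5 is strictly dominated by C2 (V: 19>13, Z: 20>11) and is removed.
For General Rowe, Z strictly dominates V on the remaining columns (C2: 6>5); eliminate V.
Among the remaining strategies, none is strictly dominated by another pure strategy of the same player, so the elimination stops.
Surviving strategies — General Rowe: {Z}; General Cole: {C2}.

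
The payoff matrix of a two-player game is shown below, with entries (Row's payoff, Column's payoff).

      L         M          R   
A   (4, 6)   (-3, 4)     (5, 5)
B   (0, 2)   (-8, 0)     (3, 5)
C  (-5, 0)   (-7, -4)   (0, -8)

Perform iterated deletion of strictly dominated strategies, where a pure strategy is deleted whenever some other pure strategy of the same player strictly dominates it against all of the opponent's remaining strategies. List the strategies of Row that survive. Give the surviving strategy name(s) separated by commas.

For Row, A strictly dominates B on the remaining columns (L: 4>0, M: -3>-8, R: 5>3); eliminate B.
Row's strategy C is strictly dominated by A (L: 4>-5, M: -3>-7, R: 5>0) and is removed.
For Column, L strictly dominates M on the remaining rows (A: 6>4); eliminate M.
For Column, L strictly dominates R on the remaining rows (A: 6>5); eliminate R.
Among the remaining strategies, none is strictly dominated by another pure strategy of the same player, so the elimination stops.
Surviving strategies — Row: {A}; Column: {L}.

A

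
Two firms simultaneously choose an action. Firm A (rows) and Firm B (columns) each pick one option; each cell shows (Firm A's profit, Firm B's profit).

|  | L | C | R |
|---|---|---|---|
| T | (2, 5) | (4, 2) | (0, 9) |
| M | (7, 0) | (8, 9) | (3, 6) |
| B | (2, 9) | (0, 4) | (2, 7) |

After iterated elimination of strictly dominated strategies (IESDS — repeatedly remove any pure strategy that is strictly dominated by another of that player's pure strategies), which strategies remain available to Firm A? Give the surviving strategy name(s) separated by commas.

M

Row T is eliminated: M beats it against every remaining column (L: 7>2, C: 8>4, R: 3>0).
For Firm A, M strictly dominates B on the remaining columns (L: 7>2, C: 8>0, R: 3>2); eliminate B.
For Firm B, C strictly dominates L on the remaining rows (M: 9>0); eliminate L.
Column R is eliminated: C beats it against every remaining row (M: 9>6).
Among the remaining strategies, none is strictly dominated by another pure strategy of the same player, so the elimination stops.
Surviving strategies — Firm A: {M}; Firm B: {C}.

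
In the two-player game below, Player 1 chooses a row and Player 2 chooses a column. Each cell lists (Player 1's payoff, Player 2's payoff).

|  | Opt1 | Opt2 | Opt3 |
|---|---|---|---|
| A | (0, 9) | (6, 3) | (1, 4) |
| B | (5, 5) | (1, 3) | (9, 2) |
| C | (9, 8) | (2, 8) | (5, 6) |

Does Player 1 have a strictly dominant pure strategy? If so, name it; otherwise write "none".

none

A fails to dominate B at Opt1 (0<5).
B fails to dominate A at Opt2 (1<6).
C fails to dominate A at Opt2 (2<6).
No single strategy dominates all the others.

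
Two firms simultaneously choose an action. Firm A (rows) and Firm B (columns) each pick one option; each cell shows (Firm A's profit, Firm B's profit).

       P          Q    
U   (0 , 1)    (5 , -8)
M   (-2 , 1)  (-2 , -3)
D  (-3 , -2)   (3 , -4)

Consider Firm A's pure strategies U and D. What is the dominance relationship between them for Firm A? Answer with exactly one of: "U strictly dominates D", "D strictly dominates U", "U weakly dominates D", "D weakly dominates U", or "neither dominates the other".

Compare U to D across every action of Firm B: P: 0>-3, Q: 5>3.
U gives a strictly higher payoff against every action of Firm B, so U strictly dominates D.

U strictly dominates D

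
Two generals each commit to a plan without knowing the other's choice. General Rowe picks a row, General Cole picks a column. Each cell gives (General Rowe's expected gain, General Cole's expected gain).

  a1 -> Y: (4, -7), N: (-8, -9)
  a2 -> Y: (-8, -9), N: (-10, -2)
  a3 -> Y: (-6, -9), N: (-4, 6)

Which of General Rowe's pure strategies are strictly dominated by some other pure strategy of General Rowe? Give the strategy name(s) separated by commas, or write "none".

Nothing dominates a1: a2 at Y (4>-8); a3 at Y (4>-6).
a1 strictly dominates a2 — Y: 4>-8, N: -8>-10.
a3 is not dominated — it holds its own against a1 at N (-4>-8); a2 at Y (-6>-8).

a2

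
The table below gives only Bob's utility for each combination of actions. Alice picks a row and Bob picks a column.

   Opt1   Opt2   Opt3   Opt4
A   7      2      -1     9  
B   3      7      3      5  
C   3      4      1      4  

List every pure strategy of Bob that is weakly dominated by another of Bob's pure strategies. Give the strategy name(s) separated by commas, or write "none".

Opt1, Opt3

Opt1 is weakly dominated by Opt4 (A: 9>7, B: 5>3, C: 4>3).
Opt2 is not dominated — it holds its own against Opt1 at B (7>3); Opt3 at A (2>-1); Opt4 at B (7>5).
Opt3 is weakly dominated by Opt1 (A: 7>-1, B: 3=3, C: 3>1).
Opt4: no other strategy beats it everywhere (Opt1 at A (9>7); Opt2 at A (9>2); Opt3 at A (9>-1)).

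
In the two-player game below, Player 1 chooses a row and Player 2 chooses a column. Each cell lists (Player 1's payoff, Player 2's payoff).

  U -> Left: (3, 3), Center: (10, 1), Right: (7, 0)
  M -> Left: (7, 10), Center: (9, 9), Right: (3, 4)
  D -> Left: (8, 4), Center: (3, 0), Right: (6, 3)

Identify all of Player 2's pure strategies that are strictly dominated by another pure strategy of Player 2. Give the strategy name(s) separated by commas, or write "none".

Center, Right

Left: no other strategy beats it everywhere (Center at U (3>1); Right at U (3>0)).
Left strictly dominates Center — U: 3>1, M: 10>9, D: 4>0.
Right is strictly dominated by Left (U: 3>0, M: 10>4, D: 4>3).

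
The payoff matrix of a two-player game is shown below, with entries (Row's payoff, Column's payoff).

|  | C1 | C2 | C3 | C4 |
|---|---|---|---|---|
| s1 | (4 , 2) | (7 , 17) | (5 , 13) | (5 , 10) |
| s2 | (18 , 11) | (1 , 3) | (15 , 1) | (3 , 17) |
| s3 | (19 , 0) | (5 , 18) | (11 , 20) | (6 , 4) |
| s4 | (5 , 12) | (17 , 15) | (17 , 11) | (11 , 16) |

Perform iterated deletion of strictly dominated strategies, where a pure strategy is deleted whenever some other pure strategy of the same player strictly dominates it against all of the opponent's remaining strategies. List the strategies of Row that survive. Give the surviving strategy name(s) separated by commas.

s4

For Row, s4 strictly dominates s1 on the remaining columns (C1: 5>4, C2: 17>7, C3: 17>5, C4: 11>5); eliminate s1.
Column's strategy C1 is strictly dominated by C4 (s2: 17>11, s3: 4>0, s4: 16>12) and is removed.
Row s2 is eliminated: s4 beats it against every remaining column (C2: 17>1, C3: 17>15, C4: 11>3).
Row's strategy s3 is strictly dominated by s4 (C2: 17>5, C3: 17>11, C4: 11>6) and is removed.
Column C2 is eliminated: C4 beats it against every remaining row (s4: 16>15).
Column's strategy C3 is strictly dominated by C4 (s4: 16>11) and is removed.
Among the remaining strategies, none is strictly dominated by another pure strategy of the same player, so the elimination stops.
Surviving strategies — Row: {s4}; Column: {C4}.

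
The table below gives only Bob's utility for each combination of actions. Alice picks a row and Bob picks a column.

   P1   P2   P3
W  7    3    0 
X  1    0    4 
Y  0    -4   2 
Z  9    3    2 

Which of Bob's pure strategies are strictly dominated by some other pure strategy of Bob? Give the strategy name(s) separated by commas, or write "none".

P1 is not dominated — it holds its own against P2 at W (7>3); P3 at W (7>0).
P2 is strictly dominated by P1 (W: 7>3, X: 1>0, Y: 0>-4, Z: 9>3).
P3: no other strategy beats it everywhere (P1 at X (4>1); P2 at X (4>0)).

P2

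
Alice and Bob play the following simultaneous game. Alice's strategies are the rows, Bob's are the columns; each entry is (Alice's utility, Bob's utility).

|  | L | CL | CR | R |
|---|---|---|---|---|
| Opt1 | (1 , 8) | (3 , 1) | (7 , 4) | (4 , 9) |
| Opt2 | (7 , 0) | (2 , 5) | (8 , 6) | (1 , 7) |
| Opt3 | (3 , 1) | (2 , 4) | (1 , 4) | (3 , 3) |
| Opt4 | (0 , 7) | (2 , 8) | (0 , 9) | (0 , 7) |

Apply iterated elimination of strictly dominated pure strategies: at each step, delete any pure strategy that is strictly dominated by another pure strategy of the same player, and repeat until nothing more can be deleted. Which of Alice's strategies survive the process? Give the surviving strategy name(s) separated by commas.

Opt1

Row Opt4 is eliminated: Opt1 beats it against every remaining column (L: 1>0, CL: 3>2, CR: 7>0, R: 4>0).
Bob's strategy L is strictly dominated by R (Opt1: 9>8, Opt2: 7>0, Opt3: 3>1) and is removed.
Alice's strategy Opt3 is strictly dominated by Opt1 (CL: 3>2, CR: 7>1, R: 4>3) and is removed.
Bob's strategy CL is strictly dominated by CR (Opt1: 4>1, Opt2: 6>5) and is removed.
Bob's strategy CR is strictly dominated by R (Opt1: 9>4, Opt2: 7>6) and is removed.
Alice's strategy Opt2 is strictly dominated by Opt1 (R: 4>1) and is removed.
Among the remaining strategies, none is strictly dominated by another pure strategy of the same player, so the elimination stops.
Surviving strategies — Alice: {Opt1}; Bob: {R}.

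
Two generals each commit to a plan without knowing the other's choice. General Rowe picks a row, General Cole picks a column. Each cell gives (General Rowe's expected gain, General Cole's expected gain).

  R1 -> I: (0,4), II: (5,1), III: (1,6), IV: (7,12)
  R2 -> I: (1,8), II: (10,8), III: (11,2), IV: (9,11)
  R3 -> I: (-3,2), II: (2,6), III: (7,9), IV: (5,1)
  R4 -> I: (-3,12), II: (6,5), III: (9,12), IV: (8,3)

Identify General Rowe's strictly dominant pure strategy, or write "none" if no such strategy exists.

R2 vs R1: I: 1>0, II: 10>5, III: 11>1, IV: 9>7.
R2 vs R3: I: 1>-3, II: 10>2, III: 11>7, IV: 9>5.
R2 vs R4: I: 1>-3, II: 10>6, III: 11>9, IV: 9>8.
R2 strictly beats every other strategy against every opponent action, so it is strictly dominant.

R2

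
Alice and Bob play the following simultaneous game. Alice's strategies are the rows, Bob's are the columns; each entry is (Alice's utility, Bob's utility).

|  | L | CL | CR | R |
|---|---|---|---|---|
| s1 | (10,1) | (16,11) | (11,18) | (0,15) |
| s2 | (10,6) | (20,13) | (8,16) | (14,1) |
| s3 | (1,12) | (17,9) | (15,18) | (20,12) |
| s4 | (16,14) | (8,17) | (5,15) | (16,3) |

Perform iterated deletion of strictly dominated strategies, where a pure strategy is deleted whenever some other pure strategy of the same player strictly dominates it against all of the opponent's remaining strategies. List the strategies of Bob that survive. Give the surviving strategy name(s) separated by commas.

Column L is eliminated: CR beats it against every remaining row (s1: 18>1, s2: 16>6, s3: 18>12, s4: 15>14).
Row s1 is eliminated: s3 beats it against every remaining column (CL: 17>16, CR: 15>11, R: 20>0).
Alice's strategy s4 is strictly dominated by s3 (CL: 17>8, CR: 15>5, R: 20>16) and is removed.
Column CL is eliminated: CR beats it against every remaining row (s2: 16>13, s3: 18>9).
For Alice, s3 strictly dominates s2 on the remaining columns (CR: 15>8, R: 20>14); eliminate s2.
Bob's strategy R is strictly dominated by CR (s3: 18>12) and is removed.
Among the remaining strategies, none is strictly dominated by another pure strategy of the same player, so the elimination stops.
Surviving strategies — Alice: {s3}; Bob: {CR}.

CR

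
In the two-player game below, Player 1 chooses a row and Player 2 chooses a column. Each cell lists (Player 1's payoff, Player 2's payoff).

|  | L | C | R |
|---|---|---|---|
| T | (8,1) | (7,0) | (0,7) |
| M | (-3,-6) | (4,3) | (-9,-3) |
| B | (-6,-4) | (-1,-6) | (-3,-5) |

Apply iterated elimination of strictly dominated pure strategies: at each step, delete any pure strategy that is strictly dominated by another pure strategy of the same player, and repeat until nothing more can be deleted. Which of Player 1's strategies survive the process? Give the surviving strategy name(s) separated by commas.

Player 1's strategy M is strictly dominated by T (L: 8>-3, C: 7>4, R: 0>-9) and is removed.
For Player 1, T strictly dominates B on the remaining columns (L: 8>-6, C: 7>-1, R: 0>-3); eliminate B.
Player 2's strategy L is strictly dominated by R (T: 7>1) and is removed.
Player 2's strategy C is strictly dominated by R (T: 7>0) and is removed.
Among the remaining strategies, none is strictly dominated by another pure strategy of the same player, so the elimination stops.
Surviving strategies — Player 1: {T}; Player 2: {R}.

T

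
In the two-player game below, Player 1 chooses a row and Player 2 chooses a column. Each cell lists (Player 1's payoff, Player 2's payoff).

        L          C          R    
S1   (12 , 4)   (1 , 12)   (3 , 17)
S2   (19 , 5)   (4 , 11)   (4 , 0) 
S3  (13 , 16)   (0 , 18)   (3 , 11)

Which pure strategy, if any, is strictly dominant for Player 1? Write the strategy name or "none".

S2

S2 vs S1: L: 19>12, C: 4>1, R: 4>3.
S2 vs S3: L: 19>13, C: 4>0, R: 4>3.
S2 strictly beats every other strategy against every opponent action, so it is strictly dominant.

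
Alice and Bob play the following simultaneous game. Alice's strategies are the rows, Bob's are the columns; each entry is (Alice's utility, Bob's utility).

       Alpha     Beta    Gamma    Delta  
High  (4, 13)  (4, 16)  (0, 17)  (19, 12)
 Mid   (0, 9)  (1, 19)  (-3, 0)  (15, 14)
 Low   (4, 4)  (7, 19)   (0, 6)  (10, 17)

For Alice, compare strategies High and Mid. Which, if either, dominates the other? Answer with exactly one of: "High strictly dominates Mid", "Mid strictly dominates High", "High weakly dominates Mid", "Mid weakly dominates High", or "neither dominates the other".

High's payoffs vs Mid's, by Bob's action — Alpha: 4>0, Beta: 4>1, Gamma: 0>-3, Delta: 19>15.
High gives a strictly higher payoff against each choice by Bob, so High strictly dominates Mid.

High strictly dominates Mid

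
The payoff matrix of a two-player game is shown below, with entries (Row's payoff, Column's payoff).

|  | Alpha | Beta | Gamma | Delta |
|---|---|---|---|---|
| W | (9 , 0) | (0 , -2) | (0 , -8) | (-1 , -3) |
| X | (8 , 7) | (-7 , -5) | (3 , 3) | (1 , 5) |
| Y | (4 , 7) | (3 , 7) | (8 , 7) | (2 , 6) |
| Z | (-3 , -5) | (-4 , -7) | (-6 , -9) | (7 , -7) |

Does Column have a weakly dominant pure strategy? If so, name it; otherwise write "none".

Alpha

Alpha vs Beta: W: 0>-2, X: 7>-5, Y: 7=7, Z: -5>-7.
Alpha vs Gamma: W: 0>-8, X: 7>3, Y: 7=7, Z: -5>-9.
Alpha vs Delta: W: 0>-3, X: 7>5, Y: 7>6, Z: -5>-7.
Alpha is at least as good as every other strategy against every opponent action, so it is weakly dominant.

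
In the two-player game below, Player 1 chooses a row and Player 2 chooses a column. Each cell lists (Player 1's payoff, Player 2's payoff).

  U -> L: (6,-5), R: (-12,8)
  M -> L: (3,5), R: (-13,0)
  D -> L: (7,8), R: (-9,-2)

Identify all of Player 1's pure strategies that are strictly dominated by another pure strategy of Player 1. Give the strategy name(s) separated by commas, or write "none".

U: dominated, since D does at least as well everywhere (L: 7>6, R: -9>-12).
U strictly dominates M — L: 6>3, R: -12>-13.
Nothing dominates D: U at L (7>6); M at L (7>3).

U, M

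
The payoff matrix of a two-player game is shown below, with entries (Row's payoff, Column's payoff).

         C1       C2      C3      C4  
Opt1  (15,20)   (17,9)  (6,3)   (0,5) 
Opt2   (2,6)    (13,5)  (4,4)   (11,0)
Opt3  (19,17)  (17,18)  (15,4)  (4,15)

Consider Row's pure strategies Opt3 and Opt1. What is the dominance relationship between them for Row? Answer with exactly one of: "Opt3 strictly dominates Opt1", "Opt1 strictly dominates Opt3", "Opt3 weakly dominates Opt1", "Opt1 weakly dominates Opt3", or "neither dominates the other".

Opt3's payoffs vs Opt1's, by Column's action — C1: 19>15, C2: 17=17, C3: 15>6, C4: 4>0.
Opt3 is at least as good everywhere and strictly better somewhere (tied only at C2), so Opt3 weakly but not strictly dominates Opt1.

Opt3 weakly dominates Opt1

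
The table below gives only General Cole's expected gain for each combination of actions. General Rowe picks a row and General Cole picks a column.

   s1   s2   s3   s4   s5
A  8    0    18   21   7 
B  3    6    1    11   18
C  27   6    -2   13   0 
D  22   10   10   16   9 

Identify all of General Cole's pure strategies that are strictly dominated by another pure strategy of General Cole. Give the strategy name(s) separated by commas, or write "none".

Nothing dominates s1: s2 at A (8>0); s3 at B (3>1); s4 at C (27>13); s5 at A (8>7).
s2: dominated, since s4 does at least as well everywhere (A: 21>0, B: 11>6, C: 13>6, D: 16>10).
s3: dominated, since s4 does at least as well everywhere (A: 21>18, B: 11>1, C: 13>-2, D: 16>10).
s4: no other strategy beats it everywhere (s1 at A (21>8); s2 at A (21>0); s3 at A (21>18); s5 at A (21>7)).
s5 is not dominated — it holds its own against s1 at B (18>3); s2 at A (7>0); s3 at B (18>1); s4 at B (18>11).

s2, s3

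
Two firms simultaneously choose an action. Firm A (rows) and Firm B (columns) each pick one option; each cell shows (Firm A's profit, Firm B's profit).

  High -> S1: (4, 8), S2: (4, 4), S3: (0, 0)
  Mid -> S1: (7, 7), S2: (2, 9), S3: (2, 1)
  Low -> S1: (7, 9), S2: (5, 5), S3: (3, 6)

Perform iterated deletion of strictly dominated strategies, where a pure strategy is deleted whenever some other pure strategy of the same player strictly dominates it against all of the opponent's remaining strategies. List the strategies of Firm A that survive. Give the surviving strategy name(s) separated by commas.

For Firm A, Low strictly dominates High on the remaining columns (S1: 7>4, S2: 5>4, S3: 3>0); eliminate High.
Column S3 is eliminated: S1 beats it against every remaining row (Mid: 7>1, Low: 9>6).
Among the remaining strategies, none is strictly dominated by another pure strategy of the same player, so the elimination stops.
Surviving strategies — Firm A: {Mid, Low}; Firm B: {S1, S2}.

Mid, Low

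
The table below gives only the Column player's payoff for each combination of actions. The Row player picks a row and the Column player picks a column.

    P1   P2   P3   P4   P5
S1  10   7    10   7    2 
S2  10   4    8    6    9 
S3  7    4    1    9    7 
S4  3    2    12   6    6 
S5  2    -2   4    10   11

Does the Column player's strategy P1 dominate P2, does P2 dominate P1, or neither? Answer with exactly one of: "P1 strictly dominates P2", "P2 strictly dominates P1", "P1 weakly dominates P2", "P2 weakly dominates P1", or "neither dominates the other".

P1's payoffs vs P2's, by the Row player's action — S1: 10>7, S2: 10>4, S3: 7>4, S4: 3>2, S5: 2>-2.
P1 gives a strictly higher payoff against each opponent action, so P1 strictly dominates P2.

P1 strictly dominates P2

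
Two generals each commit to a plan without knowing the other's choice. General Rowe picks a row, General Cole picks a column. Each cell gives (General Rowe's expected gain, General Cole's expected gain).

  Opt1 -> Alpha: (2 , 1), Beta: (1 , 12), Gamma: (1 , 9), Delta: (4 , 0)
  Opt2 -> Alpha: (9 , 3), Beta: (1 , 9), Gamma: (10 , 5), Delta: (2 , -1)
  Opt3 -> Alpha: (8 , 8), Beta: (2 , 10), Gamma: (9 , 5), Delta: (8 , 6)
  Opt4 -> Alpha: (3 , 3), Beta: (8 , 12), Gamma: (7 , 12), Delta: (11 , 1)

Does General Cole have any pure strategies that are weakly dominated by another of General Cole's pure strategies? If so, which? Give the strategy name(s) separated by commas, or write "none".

Alpha is weakly dominated by Beta (Opt1: 12>1, Opt2: 9>3, Opt3: 10>8, Opt4: 12>3).
Beta: no other strategy beats it everywhere (Alpha at Opt1 (12>1); Gamma at Opt1 (12>9); Delta at Opt1 (12>0)).
Gamma is weakly dominated by Beta (Opt1: 12>9, Opt2: 9>5, Opt3: 10>5, Opt4: 12=12).
Delta: dominated, since Alpha does at least as well everywhere (Opt1: 1>0, Opt2: 3>-1, Opt3: 8>6, Opt4: 3>1).

Alpha, Gamma, Delta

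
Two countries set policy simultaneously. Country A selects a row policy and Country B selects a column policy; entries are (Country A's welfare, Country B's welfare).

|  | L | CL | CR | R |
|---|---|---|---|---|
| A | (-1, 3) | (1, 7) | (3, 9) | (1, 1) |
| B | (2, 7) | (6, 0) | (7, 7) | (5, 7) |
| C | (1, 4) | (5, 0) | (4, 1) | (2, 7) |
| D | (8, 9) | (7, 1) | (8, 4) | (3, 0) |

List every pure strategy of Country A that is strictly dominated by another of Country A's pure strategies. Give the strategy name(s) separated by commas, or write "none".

A: dominated, since B does at least as well everywhere (L: 2>-1, CL: 6>1, CR: 7>3, R: 5>1).
Nothing dominates B: A at L (2>-1); C at L (2>1); D at R (5>3).
B strictly dominates C — L: 2>1, CL: 6>5, CR: 7>4, R: 5>2.
D is not dominated — it holds its own against A at L (8>-1); B at L (8>2); C at L (8>1).

A, C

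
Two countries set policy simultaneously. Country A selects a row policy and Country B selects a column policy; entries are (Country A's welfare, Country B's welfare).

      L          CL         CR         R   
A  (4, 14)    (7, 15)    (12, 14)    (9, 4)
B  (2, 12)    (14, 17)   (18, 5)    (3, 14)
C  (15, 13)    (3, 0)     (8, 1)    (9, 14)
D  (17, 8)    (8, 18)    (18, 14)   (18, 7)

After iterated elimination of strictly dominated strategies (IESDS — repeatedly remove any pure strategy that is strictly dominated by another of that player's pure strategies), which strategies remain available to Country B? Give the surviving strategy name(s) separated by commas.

CL

Row A is eliminated: D beats it against every remaining column (L: 17>4, CL: 8>7, CR: 18>12, R: 18>9).
For Country A, D strictly dominates C on the remaining columns (L: 17>15, CL: 8>3, CR: 18>8, R: 18>9); eliminate C.
Column L is eliminated: CL beats it against every remaining row (B: 17>12, D: 18>8).
Country B's strategy CR is strictly dominated by CL (B: 17>5, D: 18>14) and is removed.
Column R is eliminated: CL beats it against every remaining row (B: 17>14, D: 18>7).
For Country A, B strictly dominates D on the remaining columns (CL: 14>8); eliminate D.
Among the remaining strategies, none is strictly dominated by another pure strategy of the same player, so the elimination stops.
Surviving strategies — Country A: {B}; Country B: {CL}.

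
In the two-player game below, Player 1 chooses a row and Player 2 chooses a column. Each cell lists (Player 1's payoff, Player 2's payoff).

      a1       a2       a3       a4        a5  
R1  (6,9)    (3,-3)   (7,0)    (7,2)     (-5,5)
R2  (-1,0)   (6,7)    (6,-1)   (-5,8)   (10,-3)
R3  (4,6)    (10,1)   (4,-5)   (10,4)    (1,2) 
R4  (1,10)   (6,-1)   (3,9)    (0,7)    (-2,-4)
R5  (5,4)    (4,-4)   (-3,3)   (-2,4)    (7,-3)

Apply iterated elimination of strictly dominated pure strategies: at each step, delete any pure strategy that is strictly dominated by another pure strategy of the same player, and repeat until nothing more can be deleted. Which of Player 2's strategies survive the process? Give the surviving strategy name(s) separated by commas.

Player 1's strategy R4 is strictly dominated by R3 (a1: 4>1, a2: 10>6, a3: 4>3, a4: 10>0, a5: 1>-2) and is removed.
Column a2 is eliminated: a4 beats it against every remaining row (R1: 2>-3, R2: 8>7, R3: 4>1, R5: 4>-4).
Column a3 is eliminated: a1 beats it against every remaining row (R1: 9>0, R2: 0>-1, R3: 6>-5, R5: 4>3).
Player 2's strategy a5 is strictly dominated by a1 (R1: 9>5, R2: 0>-3, R3: 6>2, R5: 4>-3) and is removed.
For Player 1, R1 strictly dominates R2 on the remaining columns (a1: 6>-1, a4: 7>-5); eliminate R2.
Player 1's strategy R5 is strictly dominated by R1 (a1: 6>5, a4: 7>-2) and is removed.
Player 2's strategy a4 is strictly dominated by a1 (R1: 9>2, R3: 6>4) and is removed.
Player 1's strategy R3 is strictly dominated by R1 (a1: 6>4) and is removed.
Among the remaining strategies, none is strictly dominated by another pure strategy of the same player, so the elimination stops.
Surviving strategies — Player 1: {R1}; Player 2: {a1}.

a1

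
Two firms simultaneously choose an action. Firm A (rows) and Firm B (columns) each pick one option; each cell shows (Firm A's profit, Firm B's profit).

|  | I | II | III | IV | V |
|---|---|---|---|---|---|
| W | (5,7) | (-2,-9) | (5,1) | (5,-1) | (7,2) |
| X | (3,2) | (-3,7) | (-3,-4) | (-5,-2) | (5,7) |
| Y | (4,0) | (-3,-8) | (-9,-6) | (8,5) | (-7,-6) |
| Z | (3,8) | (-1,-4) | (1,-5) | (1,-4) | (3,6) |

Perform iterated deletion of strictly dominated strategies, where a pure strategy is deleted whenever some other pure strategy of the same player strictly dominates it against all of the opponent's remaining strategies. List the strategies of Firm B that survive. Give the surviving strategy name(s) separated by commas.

I, IV

For Firm A, W strictly dominates X on the remaining columns (I: 5>3, II: -2>-3, III: 5>-3, IV: 5>-5, V: 7>5); eliminate X.
Column II is eliminated: I beats it against every remaining row (W: 7>-9, Y: 0>-8, Z: 8>-4).
Row Z is eliminated: W beats it against every remaining column (I: 5>3, III: 5>1, IV: 5>1, V: 7>3).
Column III is eliminated: I beats it against every remaining row (W: 7>1, Y: 0>-6).
Firm B's strategy V is strictly dominated by I (W: 7>2, Y: 0>-6) and is removed.
Among the remaining strategies, none is strictly dominated by another pure strategy of the same player, so the elimination stops.
Surviving strategies — Firm A: {W, Y}; Firm B: {I, IV}.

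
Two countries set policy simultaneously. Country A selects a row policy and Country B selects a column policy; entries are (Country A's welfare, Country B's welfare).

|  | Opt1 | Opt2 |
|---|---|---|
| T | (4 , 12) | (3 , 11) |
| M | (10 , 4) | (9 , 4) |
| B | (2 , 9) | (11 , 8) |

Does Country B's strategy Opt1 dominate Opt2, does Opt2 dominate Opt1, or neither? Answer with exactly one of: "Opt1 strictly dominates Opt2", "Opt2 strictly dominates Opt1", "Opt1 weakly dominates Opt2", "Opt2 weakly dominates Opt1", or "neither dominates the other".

Opt1's payoffs vs Opt2's, by Country A's action — T: 12>11, M: 4=4, B: 9>8.
Opt1 is at least as good everywhere and strictly better somewhere (tied only at M), so Opt1 weakly but not strictly dominates Opt2.

Opt1 weakly dominates Opt2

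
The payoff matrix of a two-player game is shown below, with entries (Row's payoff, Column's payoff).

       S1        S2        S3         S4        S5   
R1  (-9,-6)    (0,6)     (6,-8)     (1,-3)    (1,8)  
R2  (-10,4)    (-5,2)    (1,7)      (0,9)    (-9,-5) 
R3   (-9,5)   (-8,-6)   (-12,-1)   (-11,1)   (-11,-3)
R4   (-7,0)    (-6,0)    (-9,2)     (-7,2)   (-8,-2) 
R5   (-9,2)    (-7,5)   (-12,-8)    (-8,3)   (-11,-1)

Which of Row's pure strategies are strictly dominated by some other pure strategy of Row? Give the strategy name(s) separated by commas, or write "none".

R2, R3, R5

Nothing dominates R1: R2 at S1 (-9>-10); R3 at S1 (-9=-9); R4 at S2 (0>-6); R5 at S1 (-9=-9).
R2: dominated, since R1 does at least as well everywhere (S1: -9>-10, S2: 0>-5, S3: 6>1, S4: 1>0, S5: 1>-9).
R3 is strictly dominated by R4 (S1: -7>-9, S2: -6>-8, S3: -9>-12, S4: -7>-11, S5: -8>-11).
R4: no other strategy beats it everywhere (R1 at S1 (-7>-9); R2 at S1 (-7>-10); R3 at S1 (-7>-9); R5 at S1 (-7>-9)).
R4 strictly dominates R5 — S1: -7>-9, S2: -6>-7, S3: -9>-12, S4: -7>-8, S5: -8>-11.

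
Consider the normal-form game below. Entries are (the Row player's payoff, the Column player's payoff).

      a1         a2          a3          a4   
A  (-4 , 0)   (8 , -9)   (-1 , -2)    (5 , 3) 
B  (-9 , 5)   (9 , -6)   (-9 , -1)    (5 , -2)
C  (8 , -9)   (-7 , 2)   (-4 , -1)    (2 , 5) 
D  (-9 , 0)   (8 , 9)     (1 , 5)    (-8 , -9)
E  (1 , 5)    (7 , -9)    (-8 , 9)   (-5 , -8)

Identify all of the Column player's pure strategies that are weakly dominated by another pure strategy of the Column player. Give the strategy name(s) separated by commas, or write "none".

Nothing dominates a1: a2 at A (0>-9); a3 at A (0>-2); a4 at B (5>-2).
a2 is not dominated — it holds its own against a1 at C (2>-9); a3 at C (2>-1); a4 at D (9>-9).
a3 is not dominated — it holds its own against a1 at C (-1>-9); a2 at A (-2>-9); a4 at B (-1>-2).
Nothing dominates a4: a1 at A (3>0); a2 at A (3>-9); a3 at A (3>-2).

none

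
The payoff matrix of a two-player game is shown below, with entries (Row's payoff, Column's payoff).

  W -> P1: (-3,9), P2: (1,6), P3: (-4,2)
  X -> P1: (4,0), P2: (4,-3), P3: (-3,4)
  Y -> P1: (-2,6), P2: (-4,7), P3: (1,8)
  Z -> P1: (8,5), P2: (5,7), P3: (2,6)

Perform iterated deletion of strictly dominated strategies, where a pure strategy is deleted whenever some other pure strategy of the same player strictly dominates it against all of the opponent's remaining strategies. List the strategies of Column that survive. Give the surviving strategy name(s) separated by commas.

Row W is eliminated: X beats it against every remaining column (P1: 4>-3, P2: 4>1, P3: -3>-4).
Row X is eliminated: Z beats it against every remaining column (P1: 8>4, P2: 5>4, P3: 2>-3).
Row's strategy Y is strictly dominated by Z (P1: 8>-2, P2: 5>-4, P3: 2>1) and is removed.
For Column, P2 strictly dominates P1 on the remaining rows (Z: 7>5); eliminate P1.
Column P3 is eliminated: P2 beats it against every remaining row (Z: 7>6).
Among the remaining strategies, none is strictly dominated by another pure strategy of the same player, so the elimination stops.
Surviving strategies — Row: {Z}; Column: {P2}.

P2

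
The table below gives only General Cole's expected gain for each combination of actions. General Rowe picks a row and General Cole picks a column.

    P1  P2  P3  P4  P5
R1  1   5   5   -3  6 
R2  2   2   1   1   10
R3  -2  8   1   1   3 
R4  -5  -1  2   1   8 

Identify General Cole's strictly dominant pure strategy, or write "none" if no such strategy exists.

P1 fails to dominate P2 at R1 (1<5).
P2 fails to dominate P1 at R2 (2=2).
P3 fails to dominate P1 at R2 (1<2).
P4 fails to dominate P1 at R1 (-3<1).
P5 fails to dominate P2 at R3 (3<8).
No single strategy dominates all the others.

none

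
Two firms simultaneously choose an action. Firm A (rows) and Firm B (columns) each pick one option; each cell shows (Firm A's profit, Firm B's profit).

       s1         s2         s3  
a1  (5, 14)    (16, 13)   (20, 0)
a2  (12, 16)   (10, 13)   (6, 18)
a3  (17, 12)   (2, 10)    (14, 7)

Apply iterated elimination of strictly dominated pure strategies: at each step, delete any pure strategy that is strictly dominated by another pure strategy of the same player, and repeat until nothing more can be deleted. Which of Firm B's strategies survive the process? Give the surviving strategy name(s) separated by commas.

Column s2 is eliminated: s1 beats it against every remaining row (a1: 14>13, a2: 16>13, a3: 12>10).
Row a2 is eliminated: a3 beats it against every remaining column (s1: 17>12, s3: 14>6).
For Firm B, s1 strictly dominates s3 on the remaining rows (a1: 14>0, a3: 12>7); eliminate s3.
Firm A's strategy a1 is strictly dominated by a3 (s1: 17>5) and is removed.
Among the remaining strategies, none is strictly dominated by another pure strategy of the same player, so the elimination stops.
Surviving strategies — Firm A: {a3}; Firm B: {s1}.

s1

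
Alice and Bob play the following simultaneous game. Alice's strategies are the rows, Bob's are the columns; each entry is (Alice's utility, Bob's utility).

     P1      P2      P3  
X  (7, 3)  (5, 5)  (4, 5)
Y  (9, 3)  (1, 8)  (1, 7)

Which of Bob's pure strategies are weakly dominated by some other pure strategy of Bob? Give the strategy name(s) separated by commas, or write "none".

P1 is weakly dominated by P2 (X: 5>3, Y: 8>3).
Nothing dominates P2: P1 at X (5>3); P3 at Y (8>7).
P3 is weakly dominated by P2 (X: 5=5, Y: 8>7).

P1, P3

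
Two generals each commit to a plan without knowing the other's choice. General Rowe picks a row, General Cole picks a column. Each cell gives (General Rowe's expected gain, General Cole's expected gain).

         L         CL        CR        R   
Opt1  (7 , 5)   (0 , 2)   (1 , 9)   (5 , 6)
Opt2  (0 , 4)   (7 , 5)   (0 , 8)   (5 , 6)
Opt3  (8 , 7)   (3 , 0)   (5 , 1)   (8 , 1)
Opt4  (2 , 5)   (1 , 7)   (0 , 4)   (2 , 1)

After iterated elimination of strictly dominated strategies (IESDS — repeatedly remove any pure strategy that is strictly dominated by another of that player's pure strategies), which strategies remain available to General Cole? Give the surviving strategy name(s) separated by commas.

L

General Rowe's strategy Opt1 is strictly dominated by Opt3 (L: 8>7, CL: 3>0, CR: 5>1, R: 8>5) and is removed.
For General Rowe, Opt3 strictly dominates Opt4 on the remaining columns (L: 8>2, CL: 3>1, CR: 5>0, R: 8>2); eliminate Opt4.
For General Cole, CR strictly dominates CL on the remaining rows (Opt2: 8>5, Opt3: 1>0); eliminate CL.
Row Opt2 is eliminated: Opt3 beats it against every remaining column (L: 8>0, CR: 5>0, R: 8>5).
For General Cole, L strictly dominates CR on the remaining rows (Opt3: 7>1); eliminate CR.
For General Cole, L strictly dominates R on the remaining rows (Opt3: 7>1); eliminate R.
Among the remaining strategies, none is strictly dominated by another pure strategy of the same player, so the elimination stops.
Surviving strategies — General Rowe: {Opt3}; General Cole: {L}.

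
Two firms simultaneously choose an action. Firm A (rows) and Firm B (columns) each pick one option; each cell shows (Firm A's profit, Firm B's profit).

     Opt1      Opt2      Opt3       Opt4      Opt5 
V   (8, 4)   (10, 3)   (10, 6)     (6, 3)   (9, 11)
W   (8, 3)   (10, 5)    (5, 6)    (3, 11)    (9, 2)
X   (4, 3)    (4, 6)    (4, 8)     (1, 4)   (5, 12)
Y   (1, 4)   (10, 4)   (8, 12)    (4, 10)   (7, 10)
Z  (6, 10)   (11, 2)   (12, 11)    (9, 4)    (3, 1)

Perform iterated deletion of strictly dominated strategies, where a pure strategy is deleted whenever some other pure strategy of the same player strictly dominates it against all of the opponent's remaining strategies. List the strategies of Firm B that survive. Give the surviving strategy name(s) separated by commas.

Firm A's strategy X is strictly dominated by V (Opt1: 8>4, Opt2: 10>4, Opt3: 10>4, Opt4: 6>1, Opt5: 9>5) and is removed.
For Firm B, Opt3 strictly dominates Opt1 on the remaining rows (V: 6>4, W: 6>3, Y: 12>4, Z: 11>10); eliminate Opt1.
For Firm B, Opt3 strictly dominates Opt2 on the remaining rows (V: 6>3, W: 6>5, Y: 12>4, Z: 11>2); eliminate Opt2.
Firm A's strategy Y is strictly dominated by V (Opt3: 10>8, Opt4: 6>4, Opt5: 9>7) and is removed.
Among the remaining strategies, none is strictly dominated by another pure strategy of the same player, so the elimination stops.
Surviving strategies — Firm A: {V, W, Z}; Firm B: {Opt3, Opt4, Opt5}.

Opt3, Opt4, Opt5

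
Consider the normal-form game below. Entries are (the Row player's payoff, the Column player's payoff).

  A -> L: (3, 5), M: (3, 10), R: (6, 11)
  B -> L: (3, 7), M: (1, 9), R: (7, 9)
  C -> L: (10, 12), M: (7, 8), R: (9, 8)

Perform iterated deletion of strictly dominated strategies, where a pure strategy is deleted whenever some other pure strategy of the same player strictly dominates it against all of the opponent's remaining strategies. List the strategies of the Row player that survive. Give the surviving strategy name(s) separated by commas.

C

Row A is eliminated: C beats it against every remaining column (L: 10>3, M: 7>3, R: 9>6).
The Row player's strategy B is strictly dominated by C (L: 10>3, M: 7>1, R: 9>7) and is removed.
Column M is eliminated: L beats it against every remaining row (C: 12>8).
Column R is eliminated: L beats it against every remaining row (C: 12>8).
Among the remaining strategies, none is strictly dominated by another pure strategy of the same player, so the elimination stops.
Surviving strategies — the Row player: {C}; the Column player: {L}.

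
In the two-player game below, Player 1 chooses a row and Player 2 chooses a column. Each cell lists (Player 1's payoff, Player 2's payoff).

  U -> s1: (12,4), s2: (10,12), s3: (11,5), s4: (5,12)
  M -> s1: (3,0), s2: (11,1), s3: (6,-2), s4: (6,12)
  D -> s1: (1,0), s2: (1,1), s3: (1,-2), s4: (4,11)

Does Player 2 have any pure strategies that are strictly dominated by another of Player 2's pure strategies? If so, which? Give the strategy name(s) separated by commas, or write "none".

s1, s3

s2 strictly dominates s1 — U: 12>4, M: 1>0, D: 1>0.
s2 is not dominated — it holds its own against s1 at U (12>4); s3 at U (12>5); s4 at U (12=12).
s3 is strictly dominated by s2 (U: 12>5, M: 1>-2, D: 1>-2).
s4 is not dominated — it holds its own against s1 at U (12>4); s2 at U (12=12); s3 at U (12>5).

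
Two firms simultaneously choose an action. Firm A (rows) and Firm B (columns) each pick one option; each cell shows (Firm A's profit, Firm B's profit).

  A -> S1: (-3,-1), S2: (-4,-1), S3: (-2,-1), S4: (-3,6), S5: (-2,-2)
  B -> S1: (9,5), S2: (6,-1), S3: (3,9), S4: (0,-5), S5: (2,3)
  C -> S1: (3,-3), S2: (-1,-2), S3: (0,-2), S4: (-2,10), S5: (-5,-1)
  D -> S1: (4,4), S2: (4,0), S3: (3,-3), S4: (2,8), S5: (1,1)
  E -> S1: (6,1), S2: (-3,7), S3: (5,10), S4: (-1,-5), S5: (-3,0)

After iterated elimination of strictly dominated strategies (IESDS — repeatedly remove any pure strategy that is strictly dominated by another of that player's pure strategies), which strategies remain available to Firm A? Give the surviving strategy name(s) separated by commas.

For Firm A, B strictly dominates A on the remaining columns (S1: 9>-3, S2: 6>-4, S3: 3>-2, S4: 0>-3, S5: 2>-2); eliminate A.
Row C is eliminated: B beats it against every remaining column (S1: 9>3, S2: 6>-1, S3: 3>0, S4: 0>-2, S5: 2>-5).
For Firm B, S1 strictly dominates S5 on the remaining rows (B: 5>3, D: 4>1, E: 1>0); eliminate S5.
Among the remaining strategies, none is strictly dominated by another pure strategy of the same player, so the elimination stops.
Surviving strategies — Firm A: {B, D, E}; Firm B: {S1, S2, S3, S4}.

B, D, E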